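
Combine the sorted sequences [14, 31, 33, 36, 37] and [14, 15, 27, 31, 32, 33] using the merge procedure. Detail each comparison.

Merging process:

Compare 14 vs 14: take 14 from left. Merged: [14]
Compare 31 vs 14: take 14 from right. Merged: [14, 14]
Compare 31 vs 15: take 15 from right. Merged: [14, 14, 15]
Compare 31 vs 27: take 27 from right. Merged: [14, 14, 15, 27]
Compare 31 vs 31: take 31 from left. Merged: [14, 14, 15, 27, 31]
Compare 33 vs 31: take 31 from right. Merged: [14, 14, 15, 27, 31, 31]
Compare 33 vs 32: take 32 from right. Merged: [14, 14, 15, 27, 31, 31, 32]
Compare 33 vs 33: take 33 from left. Merged: [14, 14, 15, 27, 31, 31, 32, 33]
Compare 36 vs 33: take 33 from right. Merged: [14, 14, 15, 27, 31, 31, 32, 33, 33]
Append remaining from left: [36, 37]. Merged: [14, 14, 15, 27, 31, 31, 32, 33, 33, 36, 37]

Final merged array: [14, 14, 15, 27, 31, 31, 32, 33, 33, 36, 37]
Total comparisons: 9

The merged array is [14, 14, 15, 27, 31, 31, 32, 33, 33, 36, 37], requiring 9 comparisons. The merge step runs in O(n) time where n is the total number of elements.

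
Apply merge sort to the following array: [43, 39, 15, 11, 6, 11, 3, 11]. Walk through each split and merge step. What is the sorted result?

Merge sort trace:

Split: [43, 39, 15, 11, 6, 11, 3, 11] -> [43, 39, 15, 11] and [6, 11, 3, 11]
  Split: [43, 39, 15, 11] -> [43, 39] and [15, 11]
    Split: [43, 39] -> [43] and [39]
    Merge: [43] + [39] -> [39, 43]
    Split: [15, 11] -> [15] and [11]
    Merge: [15] + [11] -> [11, 15]
  Merge: [39, 43] + [11, 15] -> [11, 15, 39, 43]
  Split: [6, 11, 3, 11] -> [6, 11] and [3, 11]
    Split: [6, 11] -> [6] and [11]
    Merge: [6] + [11] -> [6, 11]
    Split: [3, 11] -> [3] and [11]
    Merge: [3] + [11] -> [3, 11]
  Merge: [6, 11] + [3, 11] -> [3, 6, 11, 11]
Merge: [11, 15, 39, 43] + [3, 6, 11, 11] -> [3, 6, 11, 11, 11, 15, 39, 43]

Final sorted array: [3, 6, 11, 11, 11, 15, 39, 43]

The merge sort proceeds by recursively splitting the array and merging sorted halves.
After all merges, the sorted array is [3, 6, 11, 11, 11, 15, 39, 43].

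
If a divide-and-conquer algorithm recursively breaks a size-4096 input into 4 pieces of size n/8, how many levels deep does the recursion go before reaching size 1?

For divide and conquer with division factor 8:

Problem sizes at each level:
Level 0: 4096
Level 1: 512
Level 2: 64
Level 3: 8
Level 4: 1

The root is level 0 and the size-1 base case is level 4 (the tree spans levels 0 through 4, i.e. 5 levels counting the root), so the depth is the number of divisions: log_8(4096) = 4

The recursion tree depth is log_8(4096) = 4. At each level, the problem size is divided by 8, so it takes 4 divisions to reduce to a base case of size 1. The algorithm makes 4 recursive calls at each level.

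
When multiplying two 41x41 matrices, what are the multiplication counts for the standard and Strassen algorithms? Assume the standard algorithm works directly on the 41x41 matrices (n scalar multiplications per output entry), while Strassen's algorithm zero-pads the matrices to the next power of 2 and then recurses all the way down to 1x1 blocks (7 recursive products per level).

Matrix multiplication for 41x41 matrices:

Strassen's algorithm requires power-of-2 dimensions. Pad 41x41 to 64x64 (next power of 2).

Standard algorithm: 41^3 = 68921 multiplications
Strassen's algorithm: 7^(log2(64)) = 7^6 = 117649 multiplications
Difference: 68921 - 117649 = -48728 (Strassen uses MORE here due to padding overhead — for small or just-over-power-of-2 n, padding can outweigh the per-level savings)

Standard: 68921 multiplications (41^3). Strassen: 117649 multiplications (7^6, after padding to 64x64). Strassen reduces 8 recursive multiplications to 7 at each level.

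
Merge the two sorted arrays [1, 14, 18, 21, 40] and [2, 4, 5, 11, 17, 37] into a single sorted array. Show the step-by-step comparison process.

Merging process:

Compare 1 vs 2: take 1 from left. Merged: [1]
Compare 14 vs 2: take 2 from right. Merged: [1, 2]
Compare 14 vs 4: take 4 from right. Merged: [1, 2, 4]
Compare 14 vs 5: take 5 from right. Merged: [1, 2, 4, 5]
Compare 14 vs 11: take 11 from right. Merged: [1, 2, 4, 5, 11]
Compare 14 vs 17: take 14 from left. Merged: [1, 2, 4, 5, 11, 14]
Compare 18 vs 17: take 17 from right. Merged: [1, 2, 4, 5, 11, 14, 17]
Compare 18 vs 37: take 18 from left. Merged: [1, 2, 4, 5, 11, 14, 17, 18]
Compare 21 vs 37: take 21 from left. Merged: [1, 2, 4, 5, 11, 14, 17, 18, 21]
Compare 40 vs 37: take 37 from right. Merged: [1, 2, 4, 5, 11, 14, 17, 18, 21, 37]
Append remaining from left: [40]. Merged: [1, 2, 4, 5, 11, 14, 17, 18, 21, 37, 40]

Final merged array: [1, 2, 4, 5, 11, 14, 17, 18, 21, 37, 40]
Total comparisons: 10

The merged array is [1, 2, 4, 5, 11, 14, 17, 18, 21, 37, 40], requiring 10 comparisons. The merge step runs in O(n) time where n is the total number of elements.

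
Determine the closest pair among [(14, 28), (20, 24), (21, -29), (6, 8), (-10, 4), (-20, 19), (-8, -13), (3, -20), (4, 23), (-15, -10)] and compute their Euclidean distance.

Computing all pairwise distances among 10 points:

d((14, 28), (20, 24)) = 7.2111 <-- minimum
d((14, 28), (21, -29)) = 57.4282
d((14, 28), (6, 8)) = 21.5407
d((14, 28), (-10, 4)) = 33.9411
d((14, 28), (-20, 19)) = 35.171
d((14, 28), (-8, -13)) = 46.5296
d((14, 28), (3, -20)) = 49.2443
d((14, 28), (4, 23)) = 11.1803
d((14, 28), (-15, -10)) = 47.8017
d((20, 24), (21, -29)) = 53.0094
d((20, 24), (6, 8)) = 21.2603
d((20, 24), (-10, 4)) = 36.0555
d((20, 24), (-20, 19)) = 40.3113
d((20, 24), (-8, -13)) = 46.4004
d((20, 24), (3, -20)) = 47.1699
d((20, 24), (4, 23)) = 16.0312
d((20, 24), (-15, -10)) = 48.7955
d((21, -29), (6, 8)) = 39.9249
d((21, -29), (-10, 4)) = 45.2769
d((21, -29), (-20, 19)) = 63.1269
d((21, -29), (-8, -13)) = 33.121
d((21, -29), (3, -20)) = 20.1246
d((21, -29), (4, 23)) = 54.7083
d((21, -29), (-15, -10)) = 40.7063
d((6, 8), (-10, 4)) = 16.4924
d((6, 8), (-20, 19)) = 28.2312
d((6, 8), (-8, -13)) = 25.2389
d((6, 8), (3, -20)) = 28.1603
d((6, 8), (4, 23)) = 15.1327
d((6, 8), (-15, -10)) = 27.6586
d((-10, 4), (-20, 19)) = 18.0278
d((-10, 4), (-8, -13)) = 17.1172
d((-10, 4), (3, -20)) = 27.2947
d((-10, 4), (4, 23)) = 23.6008
d((-10, 4), (-15, -10)) = 14.8661
d((-20, 19), (-8, -13)) = 34.176
d((-20, 19), (3, -20)) = 45.2769
d((-20, 19), (4, 23)) = 24.3311
d((-20, 19), (-15, -10)) = 29.4279
d((-8, -13), (3, -20)) = 13.0384
d((-8, -13), (4, 23)) = 37.9473
d((-8, -13), (-15, -10)) = 7.6158
d((3, -20), (4, 23)) = 43.0116
d((3, -20), (-15, -10)) = 20.5913
d((4, 23), (-15, -10)) = 38.0789

Closest pair: (14, 28) and (20, 24) with distance 7.2111

The closest pair is (14, 28) and (20, 24) with Euclidean distance 7.2111. For 10 points, brute-force pairwise comparison is shown above. For large n, the divide-and-conquer algorithm (sort by x, recurse on halves, check the dividing strip) achieves O(n log n).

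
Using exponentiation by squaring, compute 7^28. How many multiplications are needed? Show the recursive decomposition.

Computing 7^28 by squaring (build up from 7^1; each line after the first costs one multiplication):

7^1 = 7
7^2 = (7^1)^2 = 7^2 = 49
7^3 = 7 * 7^2 = 7 * 49 = 343
7^6 = (7^3)^2 = 343^2 = 117649
7^7 = 7 * 7^6 = 7 * 117649 = 823543
7^14 = (7^7)^2 = 823543^2 = 678223072849
7^28 = (7^14)^2 = 678223072849^2 = 459986536544739960976801

Result: 459986536544739960976801
Multiplications needed: 6 (6 lines after 7^1)

7^28 = 459986536544739960976801. Using exponentiation by squaring, this requires 6 multiplications. The key idea: if the exponent is even, square the half-power; if odd, multiply by the base once.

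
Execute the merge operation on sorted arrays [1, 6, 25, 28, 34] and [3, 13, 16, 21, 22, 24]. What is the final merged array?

Merging process:

Compare 1 vs 3: take 1 from left. Merged: [1]
Compare 6 vs 3: take 3 from right. Merged: [1, 3]
Compare 6 vs 13: take 6 from left. Merged: [1, 3, 6]
Compare 25 vs 13: take 13 from right. Merged: [1, 3, 6, 13]
Compare 25 vs 16: take 16 from right. Merged: [1, 3, 6, 13, 16]
Compare 25 vs 21: take 21 from right. Merged: [1, 3, 6, 13, 16, 21]
Compare 25 vs 22: take 22 from right. Merged: [1, 3, 6, 13, 16, 21, 22]
Compare 25 vs 24: take 24 from right. Merged: [1, 3, 6, 13, 16, 21, 22, 24]
Append remaining from left: [25, 28, 34]. Merged: [1, 3, 6, 13, 16, 21, 22, 24, 25, 28, 34]

Final merged array: [1, 3, 6, 13, 16, 21, 22, 24, 25, 28, 34]
Total comparisons: 8

The merged array is [1, 3, 6, 13, 16, 21, 22, 24, 25, 28, 34], requiring 8 comparisons. The merge step runs in O(n) time where n is the total number of elements.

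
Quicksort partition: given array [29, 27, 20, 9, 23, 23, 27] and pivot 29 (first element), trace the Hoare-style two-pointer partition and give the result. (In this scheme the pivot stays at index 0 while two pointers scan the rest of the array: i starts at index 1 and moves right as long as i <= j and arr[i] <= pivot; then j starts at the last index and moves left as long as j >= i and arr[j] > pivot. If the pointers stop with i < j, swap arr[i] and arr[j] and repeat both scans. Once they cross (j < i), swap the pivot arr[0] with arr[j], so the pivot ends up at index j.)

Hoare-style two-pointer partition with pivot = 29:

Initial array: [29, 27, 20, 9, 23, 23, 27]

Pointers start at i = 1, j = 6.
i ends at 7, j ends at 6: the pointers have crossed (j < i), so scanning stops.

Swap pivot arr[0] with arr[6] to place pivot at position 6: [27, 27, 20, 9, 23, 23, 29]
Pivot position: 6

After partitioning with pivot 29, the array becomes [27, 27, 20, 9, 23, 23, 29]. The pivot is placed at index 6. All elements to the left of the pivot are <= 29, and all elements to the right are > 29.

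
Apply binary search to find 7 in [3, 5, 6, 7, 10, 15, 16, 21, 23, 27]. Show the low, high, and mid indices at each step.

Binary search for 7 in [3, 5, 6, 7, 10, 15, 16, 21, 23, 27]:

lo=0, hi=9, mid=4, arr[mid]=10 -> 10 > 7, search left half
lo=0, hi=3, mid=1, arr[mid]=5 -> 5 < 7, search right half
lo=2, hi=3, mid=2, arr[mid]=6 -> 6 < 7, search right half
lo=3, hi=3, mid=3, arr[mid]=7 -> Found target at index 3!

Binary search finds 7 at index 3 after 4 comparisons. The search repeatedly halves the search space by comparing with the middle element.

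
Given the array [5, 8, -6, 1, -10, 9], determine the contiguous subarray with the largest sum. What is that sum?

Using Kadane's algorithm on [5, 8, -6, 1, -10, 9]:

Scanning through the array:
Position 1 (value 8): max_ending_here = 13, max_so_far = 13
Position 2 (value -6): max_ending_here = 7, max_so_far = 13
Position 3 (value 1): max_ending_here = 8, max_so_far = 13
Position 4 (value -10): max_ending_here = -2, max_so_far = 13
Position 5 (value 9): max_ending_here = 9, max_so_far = 13

Maximum subarray: [5, 8]
Maximum sum: 13

The maximum subarray is [5, 8] with sum 13. This subarray runs from index 0 to index 1.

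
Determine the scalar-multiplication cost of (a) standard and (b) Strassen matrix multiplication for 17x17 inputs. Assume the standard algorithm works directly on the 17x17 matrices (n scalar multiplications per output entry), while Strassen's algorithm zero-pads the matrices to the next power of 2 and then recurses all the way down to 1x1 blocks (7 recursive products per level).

Matrix multiplication for 17x17 matrices:

Strassen's algorithm requires power-of-2 dimensions. Pad 17x17 to 32x32 (next power of 2).

Standard algorithm: 17^3 = 4913 multiplications
Strassen's algorithm: 7^(log2(32)) = 7^5 = 16807 multiplications
Difference: 4913 - 16807 = -11894 (Strassen uses MORE here due to padding overhead — for small or just-over-power-of-2 n, padding can outweigh the per-level savings)

Standard: 4913 multiplications (17^3). Strassen: 16807 multiplications (7^5, after padding to 32x32). Strassen reduces 8 recursive multiplications to 7 at each level.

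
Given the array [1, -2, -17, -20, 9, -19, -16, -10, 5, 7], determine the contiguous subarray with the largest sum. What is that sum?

Using Kadane's algorithm on [1, -2, -17, -20, 9, -19, -16, -10, 5, 7]:

Scanning through the array:
Position 1 (value -2): max_ending_here = -1, max_so_far = 1
Position 2 (value -17): max_ending_here = -17, max_so_far = 1
Position 3 (value -20): max_ending_here = -20, max_so_far = 1
Position 4 (value 9): max_ending_here = 9, max_so_far = 9
Position 5 (value -19): max_ending_here = -10, max_so_far = 9
Position 6 (value -16): max_ending_here = -16, max_so_far = 9
Position 7 (value -10): max_ending_here = -10, max_so_far = 9
Position 8 (value 5): max_ending_here = 5, max_so_far = 9
Position 9 (value 7): max_ending_here = 12, max_so_far = 12

Maximum subarray: [5, 7]
Maximum sum: 12

The maximum subarray is [5, 7] with sum 12. This subarray runs from index 8 to index 9.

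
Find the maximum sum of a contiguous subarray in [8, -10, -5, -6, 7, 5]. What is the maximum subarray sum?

Using Kadane's algorithm on [8, -10, -5, -6, 7, 5]:

Scanning through the array:
Position 1 (value -10): max_ending_here = -2, max_so_far = 8
Position 2 (value -5): max_ending_here = -5, max_so_far = 8
Position 3 (value -6): max_ending_here = -6, max_so_far = 8
Position 4 (value 7): max_ending_here = 7, max_so_far = 8
Position 5 (value 5): max_ending_here = 12, max_so_far = 12

Maximum subarray: [7, 5]
Maximum sum: 12

The maximum subarray is [7, 5] with sum 12. This subarray runs from index 4 to index 5.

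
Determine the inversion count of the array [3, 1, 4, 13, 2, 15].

Finding inversions in [3, 1, 4, 13, 2, 15]:

(0, 1): arr[0]=3 > arr[1]=1
(0, 4): arr[0]=3 > arr[4]=2
(2, 4): arr[2]=4 > arr[4]=2
(3, 4): arr[3]=13 > arr[4]=2

Total inversions: 4

The array has 4 inversion(s): (0,1), (0,4), (2,4), (3,4). Each pair (i,j) satisfies i < j and arr[i] > arr[j].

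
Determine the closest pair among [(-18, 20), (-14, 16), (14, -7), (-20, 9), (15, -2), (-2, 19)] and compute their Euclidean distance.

Computing all pairwise distances among 6 points:

d((-18, 20), (-14, 16)) = 5.6569
d((-18, 20), (14, -7)) = 41.8688
d((-18, 20), (-20, 9)) = 11.1803
d((-18, 20), (15, -2)) = 39.6611
d((-18, 20), (-2, 19)) = 16.0312
d((-14, 16), (14, -7)) = 36.2353
d((-14, 16), (-20, 9)) = 9.2195
d((-14, 16), (15, -2)) = 34.1321
d((-14, 16), (-2, 19)) = 12.3693
d((14, -7), (-20, 9)) = 37.5766
d((14, -7), (15, -2)) = 5.099 <-- minimum
d((14, -7), (-2, 19)) = 30.5287
d((-20, 9), (15, -2)) = 36.6879
d((-20, 9), (-2, 19)) = 20.5913
d((15, -2), (-2, 19)) = 27.0185

Closest pair: (14, -7) and (15, -2) with distance 5.099

The closest pair is (14, -7) and (15, -2) with Euclidean distance 5.099. For 6 points, brute-force pairwise comparison is shown above. For large n, the divide-and-conquer algorithm (sort by x, recurse on halves, check the dividing strip) achieves O(n log n).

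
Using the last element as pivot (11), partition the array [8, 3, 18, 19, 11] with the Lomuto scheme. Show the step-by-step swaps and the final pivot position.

Lomuto partition with pivot = 11:

Initial array: [8, 3, 18, 19, 11]

arr[0]=8 <= 11: swap with position 0, array becomes [8, 3, 18, 19, 11]
arr[1]=3 <= 11: swap with position 1, array becomes [8, 3, 18, 19, 11]
arr[2]=18 > 11: no swap
arr[3]=19 > 11: no swap

Place pivot at position 2: [8, 3, 11, 19, 18]
Pivot position: 2

After partitioning with pivot 11, the array becomes [8, 3, 11, 19, 18]. The pivot is placed at index 2. All elements to the left of the pivot are <= 11, and all elements to the right are > 11.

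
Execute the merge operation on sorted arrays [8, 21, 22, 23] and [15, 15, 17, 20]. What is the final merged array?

Merging process:

Compare 8 vs 15: take 8 from left. Merged: [8]
Compare 21 vs 15: take 15 from right. Merged: [8, 15]
Compare 21 vs 15: take 15 from right. Merged: [8, 15, 15]
Compare 21 vs 17: take 17 from right. Merged: [8, 15, 15, 17]
Compare 21 vs 20: take 20 from right. Merged: [8, 15, 15, 17, 20]
Append remaining from left: [21, 22, 23]. Merged: [8, 15, 15, 17, 20, 21, 22, 23]

Final merged array: [8, 15, 15, 17, 20, 21, 22, 23]
Total comparisons: 5

The merged array is [8, 15, 15, 17, 20, 21, 22, 23], requiring 5 comparisons. The merge step runs in O(n) time where n is the total number of elements.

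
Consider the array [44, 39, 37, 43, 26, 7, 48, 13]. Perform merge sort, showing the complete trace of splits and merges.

Merge sort trace:

Split: [44, 39, 37, 43, 26, 7, 48, 13] -> [44, 39, 37, 43] and [26, 7, 48, 13]
  Split: [44, 39, 37, 43] -> [44, 39] and [37, 43]
    Split: [44, 39] -> [44] and [39]
    Merge: [44] + [39] -> [39, 44]
    Split: [37, 43] -> [37] and [43]
    Merge: [37] + [43] -> [37, 43]
  Merge: [39, 44] + [37, 43] -> [37, 39, 43, 44]
  Split: [26, 7, 48, 13] -> [26, 7] and [48, 13]
    Split: [26, 7] -> [26] and [7]
    Merge: [26] + [7] -> [7, 26]
    Split: [48, 13] -> [48] and [13]
    Merge: [48] + [13] -> [13, 48]
  Merge: [7, 26] + [13, 48] -> [7, 13, 26, 48]
Merge: [37, 39, 43, 44] + [7, 13, 26, 48] -> [7, 13, 26, 37, 39, 43, 44, 48]

Final sorted array: [7, 13, 26, 37, 39, 43, 44, 48]

The merge sort proceeds by recursively splitting the array and merging sorted halves.
After all merges, the sorted array is [7, 13, 26, 37, 39, 43, 44, 48].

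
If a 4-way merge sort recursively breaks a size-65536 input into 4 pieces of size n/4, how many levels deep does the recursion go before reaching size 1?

For divide and conquer with division factor 4:

Problem sizes at each level:
Level 0: 65536
Level 1: 16384
Level 2: 4096
Level 3: 1024
Level 4: 256
Level 5: 64
Level 6: 16
Level 7: 4
Level 8: 1

The root is level 0 and the size-1 base case is level 8 (the tree spans levels 0 through 8, i.e. 9 levels counting the root), so the depth is the number of divisions: log_4(65536) = 8

The recursion tree depth is log_4(65536) = 8. At each level, the problem size is divided by 4, so it takes 8 divisions to reduce to a base case of size 1. The algorithm makes 4 recursive calls at each level.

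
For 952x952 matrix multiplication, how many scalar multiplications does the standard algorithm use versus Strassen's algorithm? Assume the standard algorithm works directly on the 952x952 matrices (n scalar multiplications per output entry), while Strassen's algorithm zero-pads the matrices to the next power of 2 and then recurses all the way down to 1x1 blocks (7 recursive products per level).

Matrix multiplication for 952x952 matrices:

Strassen's algorithm requires power-of-2 dimensions. Pad 952x952 to 1024x1024 (next power of 2).

Standard algorithm: 952^3 = 862801408 multiplications
Strassen's algorithm: 7^(log2(1024)) = 7^10 = 282475249 multiplications
Savings: 862801408 - 282475249 = 580326159 multiplications

Standard: 862801408 multiplications (952^3). Strassen: 282475249 multiplications (7^10, after padding to 1024x1024). Strassen reduces 8 recursive multiplications to 7 at each level.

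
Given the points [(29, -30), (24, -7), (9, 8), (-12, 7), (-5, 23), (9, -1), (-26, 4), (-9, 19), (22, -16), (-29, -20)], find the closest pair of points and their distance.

Computing all pairwise distances among 10 points:

d((29, -30), (24, -7)) = 23.5372
d((29, -30), (9, 8)) = 42.9418
d((29, -30), (-12, 7)) = 55.2268
d((29, -30), (-5, 23)) = 62.9682
d((29, -30), (9, -1)) = 35.2278
d((29, -30), (-26, 4)) = 64.6607
d((29, -30), (-9, 19)) = 62.0081
d((29, -30), (22, -16)) = 15.6525
d((29, -30), (-29, -20)) = 58.8558
d((24, -7), (9, 8)) = 21.2132
d((24, -7), (-12, 7)) = 38.6264
d((24, -7), (-5, 23)) = 41.7253
d((24, -7), (9, -1)) = 16.1555
d((24, -7), (-26, 4)) = 51.1957
d((24, -7), (-9, 19)) = 42.0119
d((24, -7), (22, -16)) = 9.2195
d((24, -7), (-29, -20)) = 54.5711
d((9, 8), (-12, 7)) = 21.0238
d((9, 8), (-5, 23)) = 20.5183
d((9, 8), (9, -1)) = 9.0
d((9, 8), (-26, 4)) = 35.2278
d((9, 8), (-9, 19)) = 21.095
d((9, 8), (22, -16)) = 27.2947
d((9, 8), (-29, -20)) = 47.2017
d((-12, 7), (-5, 23)) = 17.4642
d((-12, 7), (9, -1)) = 22.4722
d((-12, 7), (-26, 4)) = 14.3178
d((-12, 7), (-9, 19)) = 12.3693
d((-12, 7), (22, -16)) = 41.0488
d((-12, 7), (-29, -20)) = 31.9061
d((-5, 23), (9, -1)) = 27.7849
d((-5, 23), (-26, 4)) = 28.3196
d((-5, 23), (-9, 19)) = 5.6569 <-- minimum
d((-5, 23), (22, -16)) = 47.4342
d((-5, 23), (-29, -20)) = 49.2443
d((9, -1), (-26, 4)) = 35.3553
d((9, -1), (-9, 19)) = 26.9072
d((9, -1), (22, -16)) = 19.8494
d((9, -1), (-29, -20)) = 42.4853
d((-26, 4), (-9, 19)) = 22.6716
d((-26, 4), (22, -16)) = 52.0
d((-26, 4), (-29, -20)) = 24.1868
d((-9, 19), (22, -16)) = 46.7547
d((-9, 19), (-29, -20)) = 43.8292
d((22, -16), (-29, -20)) = 51.1566

Closest pair: (-5, 23) and (-9, 19) with distance 5.6569

The closest pair is (-5, 23) and (-9, 19) with Euclidean distance 5.6569. For 10 points, brute-force pairwise comparison is shown above. For large n, the divide-and-conquer algorithm (sort by x, recurse on halves, check the dividing strip) achieves O(n log n).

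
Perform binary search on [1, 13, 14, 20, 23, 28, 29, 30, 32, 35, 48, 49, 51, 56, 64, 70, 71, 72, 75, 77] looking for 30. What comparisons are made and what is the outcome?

Binary search for 30 in [1, 13, 14, 20, 23, 28, 29, 30, 32, 35, 48, 49, 51, 56, 64, 70, 71, 72, 75, 77]:

lo=0, hi=19, mid=9, arr[mid]=35 -> 35 > 30, search left half
lo=0, hi=8, mid=4, arr[mid]=23 -> 23 < 30, search right half
lo=5, hi=8, mid=6, arr[mid]=29 -> 29 < 30, search right half
lo=7, hi=8, mid=7, arr[mid]=30 -> Found target at index 7!

Binary search finds 30 at index 7 after 4 comparisons. The search repeatedly halves the search space by comparing with the middle element.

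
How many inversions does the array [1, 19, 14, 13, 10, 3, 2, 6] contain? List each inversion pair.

Finding inversions in [1, 19, 14, 13, 10, 3, 2, 6]:

(1, 2): arr[1]=19 > arr[2]=14
(1, 3): arr[1]=19 > arr[3]=13
(1, 4): arr[1]=19 > arr[4]=10
(1, 5): arr[1]=19 > arr[5]=3
(1, 6): arr[1]=19 > arr[6]=2
(1, 7): arr[1]=19 > arr[7]=6
(2, 3): arr[2]=14 > arr[3]=13
(2, 4): arr[2]=14 > arr[4]=10
(2, 5): arr[2]=14 > arr[5]=3
(2, 6): arr[2]=14 > arr[6]=2
(2, 7): arr[2]=14 > arr[7]=6
(3, 4): arr[3]=13 > arr[4]=10
(3, 5): arr[3]=13 > arr[5]=3
(3, 6): arr[3]=13 > arr[6]=2
(3, 7): arr[3]=13 > arr[7]=6
(4, 5): arr[4]=10 > arr[5]=3
(4, 6): arr[4]=10 > arr[6]=2
(4, 7): arr[4]=10 > arr[7]=6
(5, 6): arr[5]=3 > arr[6]=2

Total inversions: 19

The array has 19 inversion(s): (1,2), (1,3), (1,4), (1,5), (1,6), (1,7), (2,3), (2,4), (2,5), (2,6), (2,7), (3,4), (3,5), (3,6), (3,7), (4,5), (4,6), (4,7), (5,6). Each pair (i,j) satisfies i < j and arr[i] > arr[j].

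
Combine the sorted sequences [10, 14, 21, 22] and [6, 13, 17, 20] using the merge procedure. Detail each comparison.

Merging process:

Compare 10 vs 6: take 6 from right. Merged: [6]
Compare 10 vs 13: take 10 from left. Merged: [6, 10]
Compare 14 vs 13: take 13 from right. Merged: [6, 10, 13]
Compare 14 vs 17: take 14 from left. Merged: [6, 10, 13, 14]
Compare 21 vs 17: take 17 from right. Merged: [6, 10, 13, 14, 17]
Compare 21 vs 20: take 20 from right. Merged: [6, 10, 13, 14, 17, 20]
Append remaining from left: [21, 22]. Merged: [6, 10, 13, 14, 17, 20, 21, 22]

Final merged array: [6, 10, 13, 14, 17, 20, 21, 22]
Total comparisons: 6

The merged array is [6, 10, 13, 14, 17, 20, 21, 22], requiring 6 comparisons. The merge step runs in O(n) time where n is the total number of elements.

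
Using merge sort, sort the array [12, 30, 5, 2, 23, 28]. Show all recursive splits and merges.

Merge sort trace:

Split: [12, 30, 5, 2, 23, 28] -> [12, 30, 5] and [2, 23, 28]
  Split: [12, 30, 5] -> [12] and [30, 5]
    Split: [30, 5] -> [30] and [5]
    Merge: [30] + [5] -> [5, 30]
  Merge: [12] + [5, 30] -> [5, 12, 30]
  Split: [2, 23, 28] -> [2] and [23, 28]
    Split: [23, 28] -> [23] and [28]
    Merge: [23] + [28] -> [23, 28]
  Merge: [2] + [23, 28] -> [2, 23, 28]
Merge: [5, 12, 30] + [2, 23, 28] -> [2, 5, 12, 23, 28, 30]

Final sorted array: [2, 5, 12, 23, 28, 30]

The merge sort proceeds by recursively splitting the array and merging sorted halves.
After all merges, the sorted array is [2, 5, 12, 23, 28, 30].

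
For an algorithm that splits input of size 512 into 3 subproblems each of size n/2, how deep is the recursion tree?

For divide and conquer with division factor 2:

Problem sizes at each level:
Level 0: 512
Level 1: 256
Level 2: 128
Level 3: 64
Level 4: 32
Level 5: 16
Level 6: 8
Level 7: 4
Level 8: 2
Level 9: 1

The root is level 0 and the size-1 base case is level 9 (the tree spans levels 0 through 9, i.e. 10 levels counting the root), so the depth is the number of divisions: log_2(512) = 9

The recursion tree depth is log_2(512) = 9. At each level, the problem size is divided by 2, so it takes 9 divisions to reduce to a base case of size 1. The algorithm makes 3 recursive calls at each level.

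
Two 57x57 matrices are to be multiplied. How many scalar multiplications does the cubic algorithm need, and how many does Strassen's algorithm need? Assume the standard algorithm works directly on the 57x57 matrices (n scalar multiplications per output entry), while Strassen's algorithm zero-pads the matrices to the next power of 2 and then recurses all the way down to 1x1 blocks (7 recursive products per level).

Matrix multiplication for 57x57 matrices:

Strassen's algorithm requires power-of-2 dimensions. Pad 57x57 to 64x64 (next power of 2).

Standard algorithm: 57^3 = 185193 multiplications
Strassen's algorithm: 7^(log2(64)) = 7^6 = 117649 multiplications
Savings: 185193 - 117649 = 67544 multiplications

Standard: 185193 multiplications (57^3). Strassen: 117649 multiplications (7^6, after padding to 64x64). Strassen reduces 8 recursive multiplications to 7 at each level.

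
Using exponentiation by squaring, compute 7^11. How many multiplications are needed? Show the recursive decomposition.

Computing 7^11 by squaring (build up from 7^1; each line after the first costs one multiplication):

7^1 = 7
7^2 = (7^1)^2 = 7^2 = 49
7^4 = (7^2)^2 = 49^2 = 2401
7^5 = 7 * 7^4 = 7 * 2401 = 16807
7^10 = (7^5)^2 = 16807^2 = 282475249
7^11 = 7 * 7^10 = 7 * 282475249 = 1977326743

Result: 1977326743
Multiplications needed: 5 (5 lines after 7^1)

7^11 = 1977326743. Using exponentiation by squaring, this requires 5 multiplications. The key idea: if the exponent is even, square the half-power; if odd, multiply by the base once.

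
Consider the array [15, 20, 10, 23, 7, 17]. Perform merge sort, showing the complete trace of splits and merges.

Merge sort trace:

Split: [15, 20, 10, 23, 7, 17] -> [15, 20, 10] and [23, 7, 17]
  Split: [15, 20, 10] -> [15] and [20, 10]
    Split: [20, 10] -> [20] and [10]
    Merge: [20] + [10] -> [10, 20]
  Merge: [15] + [10, 20] -> [10, 15, 20]
  Split: [23, 7, 17] -> [23] and [7, 17]
    Split: [7, 17] -> [7] and [17]
    Merge: [7] + [17] -> [7, 17]
  Merge: [23] + [7, 17] -> [7, 17, 23]
Merge: [10, 15, 20] + [7, 17, 23] -> [7, 10, 15, 17, 20, 23]

Final sorted array: [7, 10, 15, 17, 20, 23]

The merge sort proceeds by recursively splitting the array and merging sorted halves.
After all merges, the sorted array is [7, 10, 15, 17, 20, 23].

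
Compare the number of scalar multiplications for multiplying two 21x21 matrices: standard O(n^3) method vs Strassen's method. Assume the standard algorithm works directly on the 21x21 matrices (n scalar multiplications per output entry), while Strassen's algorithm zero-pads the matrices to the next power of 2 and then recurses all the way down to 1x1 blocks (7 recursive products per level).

Matrix multiplication for 21x21 matrices:

Strassen's algorithm requires power-of-2 dimensions. Pad 21x21 to 32x32 (next power of 2).

Standard algorithm: 21^3 = 9261 multiplications
Strassen's algorithm: 7^(log2(32)) = 7^5 = 16807 multiplications
Difference: 9261 - 16807 = -7546 (Strassen uses MORE here due to padding overhead — for small or just-over-power-of-2 n, padding can outweigh the per-level savings)

Standard: 9261 multiplications (21^3). Strassen: 16807 multiplications (7^5, after padding to 32x32). Strassen reduces 8 recursive multiplications to 7 at each level.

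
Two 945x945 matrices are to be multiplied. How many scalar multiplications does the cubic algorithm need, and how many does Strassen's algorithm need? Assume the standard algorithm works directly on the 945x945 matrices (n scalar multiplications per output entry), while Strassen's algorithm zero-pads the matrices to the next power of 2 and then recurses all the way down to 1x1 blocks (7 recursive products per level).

Matrix multiplication for 945x945 matrices:

Strassen's algorithm requires power-of-2 dimensions. Pad 945x945 to 1024x1024 (next power of 2).

Standard algorithm: 945^3 = 843908625 multiplications
Strassen's algorithm: 7^(log2(1024)) = 7^10 = 282475249 multiplications
Savings: 843908625 - 282475249 = 561433376 multiplications

Standard: 843908625 multiplications (945^3). Strassen: 282475249 multiplications (7^10, after padding to 1024x1024). Strassen reduces 8 recursive multiplications to 7 at each level.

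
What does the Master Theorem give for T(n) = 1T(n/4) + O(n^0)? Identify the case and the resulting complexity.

Master Theorem for T(n) = 1T(n/4) + O(n^0):

a = 1, b = 4, c = 0
log_b(a) = log_4(1) = 0.0000

Case 2: c = 0 = log_4(1) = 0.0000
T(n) = O(n^0 log n) = O(log n)

For T(n) = 1T(n/4) + O(n^0): log_4(1) = 0.0000. This is Case 2 of the Master Theorem (c = log_b(a), equal work at all levels), giving O(log n).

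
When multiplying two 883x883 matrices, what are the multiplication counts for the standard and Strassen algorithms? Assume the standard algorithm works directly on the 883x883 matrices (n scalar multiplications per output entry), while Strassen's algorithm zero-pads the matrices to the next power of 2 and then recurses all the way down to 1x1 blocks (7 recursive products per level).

Matrix multiplication for 883x883 matrices:

Strassen's algorithm requires power-of-2 dimensions. Pad 883x883 to 1024x1024 (next power of 2).

Standard algorithm: 883^3 = 688465387 multiplications
Strassen's algorithm: 7^(log2(1024)) = 7^10 = 282475249 multiplications
Savings: 688465387 - 282475249 = 405990138 multiplications

Standard: 688465387 multiplications (883^3). Strassen: 282475249 multiplications (7^10, after padding to 1024x1024). Strassen reduces 8 recursive multiplications to 7 at each level.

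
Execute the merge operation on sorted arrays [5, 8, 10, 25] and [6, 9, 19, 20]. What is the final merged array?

Merging process:

Compare 5 vs 6: take 5 from left. Merged: [5]
Compare 8 vs 6: take 6 from right. Merged: [5, 6]
Compare 8 vs 9: take 8 from left. Merged: [5, 6, 8]
Compare 10 vs 9: take 9 from right. Merged: [5, 6, 8, 9]
Compare 10 vs 19: take 10 from left. Merged: [5, 6, 8, 9, 10]
Compare 25 vs 19: take 19 from right. Merged: [5, 6, 8, 9, 10, 19]
Compare 25 vs 20: take 20 from right. Merged: [5, 6, 8, 9, 10, 19, 20]
Append remaining from left: [25]. Merged: [5, 6, 8, 9, 10, 19, 20, 25]

Final merged array: [5, 6, 8, 9, 10, 19, 20, 25]
Total comparisons: 7

The merged array is [5, 6, 8, 9, 10, 19, 20, 25], requiring 7 comparisons. The merge step runs in O(n) time where n is the total number of elements.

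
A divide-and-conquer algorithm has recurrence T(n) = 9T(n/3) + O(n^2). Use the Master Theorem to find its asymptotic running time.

Master Theorem for T(n) = 9T(n/3) + O(n^2):

a = 9, b = 3, c = 2
log_b(a) = log_3(9) = 2.0000

Case 2: c = 2 = log_3(9) = 2.0000
T(n) = O(n^2 log n) = O(n^2 log n)

For T(n) = 9T(n/3) + O(n^2): log_3(9) = 2.0000. This is Case 2 of the Master Theorem (c = log_b(a), equal work at all levels), giving O(n^2 log n).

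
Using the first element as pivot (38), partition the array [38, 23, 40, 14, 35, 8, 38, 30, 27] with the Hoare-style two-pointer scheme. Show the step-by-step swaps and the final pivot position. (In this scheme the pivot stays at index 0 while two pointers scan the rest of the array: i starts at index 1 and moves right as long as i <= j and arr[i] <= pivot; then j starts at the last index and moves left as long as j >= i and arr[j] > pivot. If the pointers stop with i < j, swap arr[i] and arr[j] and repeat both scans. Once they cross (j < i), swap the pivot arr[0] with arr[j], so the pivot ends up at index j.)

Hoare-style two-pointer partition with pivot = 38:

Initial array: [38, 23, 40, 14, 35, 8, 38, 30, 27]

Pointers start at i = 1, j = 8.
i stops at index 2 (arr[2]=40 > 38), j stops at index 8 (arr[8]=27 <= 38): swap arr[2] and arr[8], array becomes [38, 23, 27, 14, 35, 8, 38, 30, 40]
i ends at 8, j ends at 7: the pointers have crossed (j < i), so scanning stops.

Swap pivot arr[0] with arr[7] to place pivot at position 7: [30, 23, 27, 14, 35, 8, 38, 38, 40]
Pivot position: 7

After partitioning with pivot 38, the array becomes [30, 23, 27, 14, 35, 8, 38, 38, 40]. The pivot is placed at index 7. All elements to the left of the pivot are <= 38, and all elements to the right are > 38.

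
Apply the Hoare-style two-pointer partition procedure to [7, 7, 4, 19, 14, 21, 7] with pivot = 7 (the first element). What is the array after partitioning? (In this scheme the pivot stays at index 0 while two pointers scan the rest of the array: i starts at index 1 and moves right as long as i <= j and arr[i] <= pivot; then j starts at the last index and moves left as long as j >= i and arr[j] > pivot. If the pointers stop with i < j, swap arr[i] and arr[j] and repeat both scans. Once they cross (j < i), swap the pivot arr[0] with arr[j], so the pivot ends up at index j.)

Hoare-style two-pointer partition with pivot = 7:

Initial array: [7, 7, 4, 19, 14, 21, 7]

Pointers start at i = 1, j = 6.
i stops at index 3 (arr[3]=19 > 7), j stops at index 6 (arr[6]=7 <= 7): swap arr[3] and arr[6], array becomes [7, 7, 4, 7, 14, 21, 19]
i ends at 4, j ends at 3: the pointers have crossed (j < i), so scanning stops.

Swap pivot arr[0] with arr[3] to place pivot at position 3: [7, 7, 4, 7, 14, 21, 19]
Pivot position: 3

After partitioning with pivot 7, the array becomes [7, 7, 4, 7, 14, 21, 19]. The pivot is placed at index 3. All elements to the left of the pivot are <= 7, and all elements to the right are > 7.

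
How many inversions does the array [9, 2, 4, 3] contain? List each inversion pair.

Finding inversions in [9, 2, 4, 3]:

(0, 1): arr[0]=9 > arr[1]=2
(0, 2): arr[0]=9 > arr[2]=4
(0, 3): arr[0]=9 > arr[3]=3
(2, 3): arr[2]=4 > arr[3]=3

Total inversions: 4

The array has 4 inversion(s): (0,1), (0,2), (0,3), (2,3). Each pair (i,j) satisfies i < j and arr[i] > arr[j].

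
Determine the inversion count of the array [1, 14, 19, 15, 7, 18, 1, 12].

Finding inversions in [1, 14, 19, 15, 7, 18, 1, 12]:

(1, 4): arr[1]=14 > arr[4]=7
(1, 6): arr[1]=14 > arr[6]=1
(1, 7): arr[1]=14 > arr[7]=12
(2, 3): arr[2]=19 > arr[3]=15
(2, 4): arr[2]=19 > arr[4]=7
(2, 5): arr[2]=19 > arr[5]=18
(2, 6): arr[2]=19 > arr[6]=1
(2, 7): arr[2]=19 > arr[7]=12
(3, 4): arr[3]=15 > arr[4]=7
(3, 6): arr[3]=15 > arr[6]=1
(3, 7): arr[3]=15 > arr[7]=12
(4, 6): arr[4]=7 > arr[6]=1
(5, 6): arr[5]=18 > arr[6]=1
(5, 7): arr[5]=18 > arr[7]=12

Total inversions: 14

The array has 14 inversion(s): (1,4), (1,6), (1,7), (2,3), (2,4), (2,5), (2,6), (2,7), (3,4), (3,6), (3,7), (4,6), (5,6), (5,7). Each pair (i,j) satisfies i < j and arr[i] > arr[j].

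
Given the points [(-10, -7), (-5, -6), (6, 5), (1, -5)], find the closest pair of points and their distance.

Computing all pairwise distances among 4 points:

d((-10, -7), (-5, -6)) = 5.099 <-- minimum
d((-10, -7), (6, 5)) = 20.0
d((-10, -7), (1, -5)) = 11.1803
d((-5, -6), (6, 5)) = 15.5563
d((-5, -6), (1, -5)) = 6.0828
d((6, 5), (1, -5)) = 11.1803

Closest pair: (-10, -7) and (-5, -6) with distance 5.099

The closest pair is (-10, -7) and (-5, -6) with Euclidean distance 5.099. For 4 points, brute-force pairwise comparison is shown above. For large n, the divide-and-conquer algorithm (sort by x, recurse on halves, check the dividing strip) achieves O(n log n).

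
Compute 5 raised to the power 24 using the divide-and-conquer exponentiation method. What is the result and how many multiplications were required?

Computing 5^24 by squaring (build up from 5^1; each line after the first costs one multiplication):

5^1 = 5
5^2 = (5^1)^2 = 5^2 = 25
5^3 = 5 * 5^2 = 5 * 25 = 125
5^6 = (5^3)^2 = 125^2 = 15625
5^12 = (5^6)^2 = 15625^2 = 244140625
5^24 = (5^12)^2 = 244140625^2 = 59604644775390625

Result: 59604644775390625
Multiplications needed: 5 (5 lines after 5^1)

5^24 = 59604644775390625. Using exponentiation by squaring, this requires 5 multiplications. The key idea: if the exponent is even, square the half-power; if odd, multiply by the base once.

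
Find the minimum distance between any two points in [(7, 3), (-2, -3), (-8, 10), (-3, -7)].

Computing all pairwise distances among 4 points:

d((7, 3), (-2, -3)) = 10.8167
d((7, 3), (-8, 10)) = 16.5529
d((7, 3), (-3, -7)) = 14.1421
d((-2, -3), (-8, 10)) = 14.3178
d((-2, -3), (-3, -7)) = 4.1231 <-- minimum
d((-8, 10), (-3, -7)) = 17.72

Closest pair: (-2, -3) and (-3, -7) with distance 4.1231

The closest pair is (-2, -3) and (-3, -7) with Euclidean distance 4.1231. For 4 points, brute-force pairwise comparison is shown above. For large n, the divide-and-conquer algorithm (sort by x, recurse on halves, check the dividing strip) achieves O(n log n).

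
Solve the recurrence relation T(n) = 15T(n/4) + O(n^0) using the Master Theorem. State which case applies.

Master Theorem for T(n) = 15T(n/4) + O(n^0):

a = 15, b = 4, c = 0
log_b(a) = log_4(15) = 1.9534

Case 1: c = 0 < log_4(15) = 1.9534
T(n) = O(n^(log_4 15))

For T(n) = 15T(n/4) + O(n^0): log_4(15) = 1.9534. This is Case 1 of the Master Theorem (c < log_b(a), work dominated by leaves), giving O(n^(log_4 15)).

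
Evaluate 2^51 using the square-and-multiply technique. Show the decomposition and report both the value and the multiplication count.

Computing 2^51 by squaring (build up from 2^1; each line after the first costs one multiplication):

2^1 = 2
2^2 = (2^1)^2 = 2^2 = 4
2^3 = 2 * 2^2 = 2 * 4 = 8
2^6 = (2^3)^2 = 8^2 = 64
2^12 = (2^6)^2 = 64^2 = 4096
2^24 = (2^12)^2 = 4096^2 = 16777216
2^25 = 2 * 2^24 = 2 * 16777216 = 33554432
2^50 = (2^25)^2 = 33554432^2 = 1125899906842624
2^51 = 2 * 2^50 = 2 * 1125899906842624 = 2251799813685248

Result: 2251799813685248
Multiplications needed: 8 (8 lines after 2^1)

2^51 = 2251799813685248. Using exponentiation by squaring, this requires 8 multiplications. The key idea: if the exponent is even, square the half-power; if odd, multiply by the base once.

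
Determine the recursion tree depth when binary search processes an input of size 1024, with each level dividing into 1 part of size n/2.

For divide and conquer with division factor 2:

Problem sizes at each level:
Level 0: 1024
Level 1: 512
Level 2: 256
Level 3: 128
Level 4: 64
Level 5: 32
Level 6: 16
Level 7: 8
Level 8: 4
Level 9: 2
Level 10: 1

The root is level 0 and the size-1 base case is level 10 (the tree spans levels 0 through 10, i.e. 11 levels counting the root), so the depth is the number of divisions: log_2(1024) = 10

The recursion tree depth is log_2(1024) = 10. At each level, the problem size is divided by 2, so it takes 10 divisions to reduce to a base case of size 1. The algorithm makes 1 recursive call at each level.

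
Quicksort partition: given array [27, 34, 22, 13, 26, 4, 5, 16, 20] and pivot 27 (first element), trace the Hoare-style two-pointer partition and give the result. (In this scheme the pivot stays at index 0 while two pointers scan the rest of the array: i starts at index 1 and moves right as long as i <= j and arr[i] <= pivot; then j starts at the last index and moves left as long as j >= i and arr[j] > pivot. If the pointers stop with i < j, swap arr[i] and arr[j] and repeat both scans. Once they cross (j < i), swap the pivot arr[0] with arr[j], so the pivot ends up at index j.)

Hoare-style two-pointer partition with pivot = 27:

Initial array: [27, 34, 22, 13, 26, 4, 5, 16, 20]

Pointers start at i = 1, j = 8.
i stops at index 1 (arr[1]=34 > 27), j stops at index 8 (arr[8]=20 <= 27): swap arr[1] and arr[8], array becomes [27, 20, 22, 13, 26, 4, 5, 16, 34]
i ends at 8, j ends at 7: the pointers have crossed (j < i), so scanning stops.

Swap pivot arr[0] with arr[7] to place pivot at position 7: [16, 20, 22, 13, 26, 4, 5, 27, 34]
Pivot position: 7

After partitioning with pivot 27, the array becomes [16, 20, 22, 13, 26, 4, 5, 27, 34]. The pivot is placed at index 7. All elements to the left of the pivot are <= 27, and all elements to the right are > 27.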